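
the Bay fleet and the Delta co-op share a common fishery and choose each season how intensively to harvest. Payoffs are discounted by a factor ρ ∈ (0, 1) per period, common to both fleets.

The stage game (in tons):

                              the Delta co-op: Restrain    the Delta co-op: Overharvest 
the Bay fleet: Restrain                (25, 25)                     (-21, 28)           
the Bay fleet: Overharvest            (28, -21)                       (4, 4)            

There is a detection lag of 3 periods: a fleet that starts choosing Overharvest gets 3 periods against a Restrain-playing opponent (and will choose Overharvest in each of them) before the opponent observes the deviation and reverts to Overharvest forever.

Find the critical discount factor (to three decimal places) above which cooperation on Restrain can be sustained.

Deviating for the 3 undetected periods gains 28−25 = 3 per period over cooperation, then loses 25−4 = 21 per period forever once punishment starts.
Gain: 3(1 + ρ + … + ρ^2); loss: 21·ρ^3/(1−ρ).
No profitable deviation ⇔ 3(1−ρ^3) ≤ 21·ρ^3, i.e. ρ^3 ≥ 3/(3+21) = 1/8.
Hence ρ ≥ (1/8)^(1/3) ≈ 0.500.

0.500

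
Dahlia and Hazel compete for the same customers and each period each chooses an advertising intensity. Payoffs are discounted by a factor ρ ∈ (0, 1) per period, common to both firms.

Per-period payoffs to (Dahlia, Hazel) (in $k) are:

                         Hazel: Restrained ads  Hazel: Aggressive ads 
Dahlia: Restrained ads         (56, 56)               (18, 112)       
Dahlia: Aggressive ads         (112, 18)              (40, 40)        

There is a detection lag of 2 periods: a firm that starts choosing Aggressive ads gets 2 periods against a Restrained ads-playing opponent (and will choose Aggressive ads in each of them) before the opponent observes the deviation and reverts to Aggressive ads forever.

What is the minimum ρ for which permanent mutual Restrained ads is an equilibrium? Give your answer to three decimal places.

0.882

Deviating for the 2 undetected periods gains 112−56 = 56 per period over cooperation, then loses 56−40 = 16 per period forever once punishment starts.
Gain: 56(1 + ρ + … + ρ^1); loss: 16·ρ^2/(1−ρ).
No profitable deviation ⇔ 56(1−ρ^2) ≤ 16·ρ^2, i.e. ρ^2 ≥ 56/(56+16) = 7/9.
Hence ρ ≥ (7/9)^(1/2) ≈ 0.882.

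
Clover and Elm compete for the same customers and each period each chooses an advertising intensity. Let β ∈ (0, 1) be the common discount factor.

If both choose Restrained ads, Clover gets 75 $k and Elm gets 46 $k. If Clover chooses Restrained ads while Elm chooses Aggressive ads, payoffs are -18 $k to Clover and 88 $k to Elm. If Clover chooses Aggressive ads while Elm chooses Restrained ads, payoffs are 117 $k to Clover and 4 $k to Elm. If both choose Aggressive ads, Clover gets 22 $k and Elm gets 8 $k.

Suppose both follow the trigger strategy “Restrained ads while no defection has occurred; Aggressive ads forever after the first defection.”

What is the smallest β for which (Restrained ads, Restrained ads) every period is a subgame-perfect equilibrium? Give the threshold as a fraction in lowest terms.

Clover's threshold: (117−75)/(117−22) = 42/95.
Elm's threshold: (88−46)/(88−8) = 21/40.
42/95 < 21/40, so Elm binds and β* = 21/40.

21/40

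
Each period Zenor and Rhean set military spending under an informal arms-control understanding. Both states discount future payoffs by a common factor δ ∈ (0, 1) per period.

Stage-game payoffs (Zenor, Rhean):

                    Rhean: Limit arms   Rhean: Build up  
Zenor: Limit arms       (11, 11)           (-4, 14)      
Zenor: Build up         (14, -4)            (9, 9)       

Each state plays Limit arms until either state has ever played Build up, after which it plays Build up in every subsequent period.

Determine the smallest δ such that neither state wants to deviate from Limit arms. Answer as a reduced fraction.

3/5

11/(1−δ) ≥ 14 + 9δ/(1−δ)
11 ≥ 14 − 5δ
δ ≥ 3/5.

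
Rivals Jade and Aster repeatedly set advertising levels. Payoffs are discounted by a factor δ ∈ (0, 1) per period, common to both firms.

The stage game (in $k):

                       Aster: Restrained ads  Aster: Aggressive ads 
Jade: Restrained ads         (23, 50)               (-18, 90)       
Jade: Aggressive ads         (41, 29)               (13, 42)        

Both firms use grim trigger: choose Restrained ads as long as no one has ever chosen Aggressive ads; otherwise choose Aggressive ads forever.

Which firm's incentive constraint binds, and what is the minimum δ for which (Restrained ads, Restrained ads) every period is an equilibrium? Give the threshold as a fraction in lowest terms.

Aster; δ ≥ 5/6

For Jade: deviation gain 41−23 = 18, per-period punishment loss 23−13 = 10. IC gives δ ≥ 18/28 = 9/14.
For Aster: gain 40, loss 8 per period, so δ ≥ 40/48 = 5/6.
The tighter constraint is Aster's, so cooperation needs δ ≥ 5/6.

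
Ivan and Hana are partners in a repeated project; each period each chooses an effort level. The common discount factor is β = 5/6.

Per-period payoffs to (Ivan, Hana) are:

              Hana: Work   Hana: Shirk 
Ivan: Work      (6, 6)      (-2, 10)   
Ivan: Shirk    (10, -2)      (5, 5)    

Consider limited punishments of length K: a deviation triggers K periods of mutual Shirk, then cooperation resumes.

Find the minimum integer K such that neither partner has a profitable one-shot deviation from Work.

9

No profitable deviation requires (6−5)(β+…+β^K) ≥ 10−6, i.e. β+…+β^K ≥ 4 ≈ 4.0000.
With β = 5/6, the partial sums are K=1: 0.8333, K=2: 1.5278, …, K=7: 3.6046, K=8: 3.8372, K=9: 4.0310.
K = 9 is the first length at which the sum reaches 4.0000.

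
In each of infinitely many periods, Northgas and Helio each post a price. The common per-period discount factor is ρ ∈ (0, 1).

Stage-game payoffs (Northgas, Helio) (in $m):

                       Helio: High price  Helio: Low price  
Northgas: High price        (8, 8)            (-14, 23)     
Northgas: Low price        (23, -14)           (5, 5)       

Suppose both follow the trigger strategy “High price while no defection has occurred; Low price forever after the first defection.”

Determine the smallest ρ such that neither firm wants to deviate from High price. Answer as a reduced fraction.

5/6

Cooperation forever yields 8 each period: 8/(1−ρ).
Deviating yields 23 once, then 5 forever: 23 + 5ρ/(1−ρ).
No profitable deviation requires 8/(1−ρ) ≥ 23 + 5ρ/(1−ρ).
Multiplying by (1−ρ): 8 ≥ 23(1−ρ) + 5ρ = 23 − 18ρ.
So 18ρ ≥ 15, i.e. ρ ≥ 15/18 = 5/6.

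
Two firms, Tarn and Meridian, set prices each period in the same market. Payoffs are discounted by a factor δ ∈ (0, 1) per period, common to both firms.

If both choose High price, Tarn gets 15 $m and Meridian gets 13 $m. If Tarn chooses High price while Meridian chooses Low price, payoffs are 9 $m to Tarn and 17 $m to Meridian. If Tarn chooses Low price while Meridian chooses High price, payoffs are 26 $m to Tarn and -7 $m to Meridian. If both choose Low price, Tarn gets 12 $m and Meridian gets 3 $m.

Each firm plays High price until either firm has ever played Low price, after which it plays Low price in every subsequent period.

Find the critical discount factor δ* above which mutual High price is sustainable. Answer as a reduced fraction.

For Tarn: deviation gain 26−15 = 11, per-period punishment loss 15−12 = 3. IC gives δ ≥ 11/14.
For Meridian: gain 4, loss 10 per period, so δ ≥ 4/14 = 2/7.
The tighter constraint is Tarn's, so cooperation needs δ ≥ 11/14.

11/14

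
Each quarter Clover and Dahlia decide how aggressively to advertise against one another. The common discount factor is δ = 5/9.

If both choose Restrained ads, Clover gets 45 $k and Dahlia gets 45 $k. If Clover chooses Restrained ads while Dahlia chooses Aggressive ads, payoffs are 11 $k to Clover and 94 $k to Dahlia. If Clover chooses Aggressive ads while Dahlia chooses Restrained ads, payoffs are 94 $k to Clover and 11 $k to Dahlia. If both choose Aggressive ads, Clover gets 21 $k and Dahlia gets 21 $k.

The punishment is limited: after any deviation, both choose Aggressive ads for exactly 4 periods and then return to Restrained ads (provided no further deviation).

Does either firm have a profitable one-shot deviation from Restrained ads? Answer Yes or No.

A one-shot deviation gives 94 now, then 21 for 4 periods, then back to 45.
Gain from deviating: (94−45) today; loss: (45−21) in each of the next 4 periods.
No-deviation condition: (45−21)(δ+…+δ^4) ≥ 94−45, i.e. δ+…+δ^4 ≥ 49/24.
At δ = 5/9: δ+…+δ^4 = 1.1309 < 2.0417.
So cooperation is not sustainable.

Yes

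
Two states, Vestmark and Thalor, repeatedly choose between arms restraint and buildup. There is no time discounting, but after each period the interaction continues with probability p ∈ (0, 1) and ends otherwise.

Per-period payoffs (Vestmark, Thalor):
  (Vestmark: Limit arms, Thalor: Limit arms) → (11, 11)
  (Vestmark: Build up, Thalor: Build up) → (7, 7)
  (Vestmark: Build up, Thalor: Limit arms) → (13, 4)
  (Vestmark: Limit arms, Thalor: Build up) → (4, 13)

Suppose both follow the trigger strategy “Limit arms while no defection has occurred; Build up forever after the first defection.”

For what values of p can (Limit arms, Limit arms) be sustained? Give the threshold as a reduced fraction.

With no time discounting, the continuation probability p plays the role of the discount factor.
Grim-trigger IC: 11/(1−p) ≥ 13 + 7p/(1−p) ⇒ p ≥ (13−11)/(13−7) = 1/3.

1/3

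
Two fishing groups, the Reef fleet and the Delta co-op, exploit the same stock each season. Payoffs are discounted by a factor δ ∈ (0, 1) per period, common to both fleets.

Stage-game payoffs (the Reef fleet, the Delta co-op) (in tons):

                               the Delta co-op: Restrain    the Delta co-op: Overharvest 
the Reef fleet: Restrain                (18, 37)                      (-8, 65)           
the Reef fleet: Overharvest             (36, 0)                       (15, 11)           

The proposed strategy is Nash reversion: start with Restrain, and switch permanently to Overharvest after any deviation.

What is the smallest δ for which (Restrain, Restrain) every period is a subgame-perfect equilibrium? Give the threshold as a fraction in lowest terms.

6/7

the Reef fleet's threshold: (36−18)/(36−15) = 6/7.
the Delta co-op's threshold: (65−37)/(65−11) = 14/27.
6/7 > 14/27, so the Reef fleet binds and δ* = 6/7.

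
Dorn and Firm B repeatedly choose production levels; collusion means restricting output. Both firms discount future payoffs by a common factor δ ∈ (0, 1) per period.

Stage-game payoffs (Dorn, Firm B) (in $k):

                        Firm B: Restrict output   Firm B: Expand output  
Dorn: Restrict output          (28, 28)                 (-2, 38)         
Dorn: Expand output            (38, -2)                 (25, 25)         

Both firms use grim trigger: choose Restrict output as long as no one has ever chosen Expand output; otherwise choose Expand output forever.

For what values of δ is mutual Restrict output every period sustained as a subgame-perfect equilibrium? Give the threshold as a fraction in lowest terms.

Cooperation forever yields 28 each period: 28/(1−δ).
Deviating yields 38 once, then 25 forever: 38 + 25δ/(1−δ).
No profitable deviation requires 28/(1−δ) ≥ 38 + 25δ/(1−δ).
Multiplying by (1−δ): 28 ≥ 38(1−δ) + 25δ = 38 − 13δ.
So 13δ ≥ 10, i.e. δ ≥ 10/13.

10/13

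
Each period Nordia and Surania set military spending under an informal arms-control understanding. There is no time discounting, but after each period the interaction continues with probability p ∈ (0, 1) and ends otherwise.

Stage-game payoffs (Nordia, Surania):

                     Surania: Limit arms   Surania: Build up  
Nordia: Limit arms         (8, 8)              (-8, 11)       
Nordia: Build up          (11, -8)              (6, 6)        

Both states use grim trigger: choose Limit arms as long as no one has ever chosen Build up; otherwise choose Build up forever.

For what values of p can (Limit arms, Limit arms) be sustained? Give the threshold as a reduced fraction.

3/5

Expected cooperation value is 8 + p·8 + p²·8 + … = 8/(1−p); deviation gives 11 + p·6/(1−p).
8 ≥ 11(1−p) + 6p ⇒ 5p ≥ 3 ⇒ p ≥ 3/5.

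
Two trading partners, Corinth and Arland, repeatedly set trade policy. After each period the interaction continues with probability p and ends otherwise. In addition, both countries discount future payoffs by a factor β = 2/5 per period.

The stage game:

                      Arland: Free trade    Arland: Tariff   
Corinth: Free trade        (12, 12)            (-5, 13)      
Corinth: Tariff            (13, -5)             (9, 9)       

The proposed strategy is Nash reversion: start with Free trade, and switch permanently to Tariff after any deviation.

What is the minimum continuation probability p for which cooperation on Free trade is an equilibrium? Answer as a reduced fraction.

Expected continuation weight on next period's payoff is β·p = 2/5·p, which plays the role of the discount factor.
Cooperation requires 2/5·p ≥ (13−12)/(13−9) = 1/4, hence p ≥ 5/8.

5/8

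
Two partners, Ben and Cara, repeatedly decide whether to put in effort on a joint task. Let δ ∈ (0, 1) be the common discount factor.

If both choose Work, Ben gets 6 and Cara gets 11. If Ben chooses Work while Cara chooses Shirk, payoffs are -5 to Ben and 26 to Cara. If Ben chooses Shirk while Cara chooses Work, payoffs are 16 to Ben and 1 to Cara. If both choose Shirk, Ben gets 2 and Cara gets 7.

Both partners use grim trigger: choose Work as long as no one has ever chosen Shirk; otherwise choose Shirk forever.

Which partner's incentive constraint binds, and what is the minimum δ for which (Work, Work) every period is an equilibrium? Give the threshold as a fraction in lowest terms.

Ben's threshold: (16−6)/(16−2) = 5/7.
Cara's threshold: (26−11)/(26−7) = 15/19.
5/7 < 15/19, so Cara binds and δ* = 15/19.

Cara; δ ≥ 15/19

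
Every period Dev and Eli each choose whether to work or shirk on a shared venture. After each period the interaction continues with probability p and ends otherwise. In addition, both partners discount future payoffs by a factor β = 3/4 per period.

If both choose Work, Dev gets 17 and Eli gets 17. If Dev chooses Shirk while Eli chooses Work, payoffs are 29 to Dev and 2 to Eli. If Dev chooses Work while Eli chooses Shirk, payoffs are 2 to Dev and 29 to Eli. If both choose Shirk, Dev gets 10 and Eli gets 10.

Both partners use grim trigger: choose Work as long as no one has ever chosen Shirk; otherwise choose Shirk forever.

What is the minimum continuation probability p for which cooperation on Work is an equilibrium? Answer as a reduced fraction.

Expected continuation weight on next period's payoff is β·p = 3/4·p, which plays the role of the discount factor.
Cooperation requires 3/4·p ≥ (29−17)/(29−10) = 12/19, hence p ≥ 16/19.

16/19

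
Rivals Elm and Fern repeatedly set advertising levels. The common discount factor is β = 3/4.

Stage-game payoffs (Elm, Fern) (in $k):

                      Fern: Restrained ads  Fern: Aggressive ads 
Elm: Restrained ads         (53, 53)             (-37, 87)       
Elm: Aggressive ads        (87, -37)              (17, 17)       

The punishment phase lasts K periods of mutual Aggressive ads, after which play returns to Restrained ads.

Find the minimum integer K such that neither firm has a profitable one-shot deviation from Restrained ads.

2

No profitable deviation requires (53−17)(β+…+β^K) ≥ 87−53, i.e. β+…+β^K ≥ 17/18 ≈ 0.9444.
With β = 3/4, the partial sums are K=1: 0.7500, K=2: 1.3125.
K = 2 is the first length at which the sum reaches 0.9444.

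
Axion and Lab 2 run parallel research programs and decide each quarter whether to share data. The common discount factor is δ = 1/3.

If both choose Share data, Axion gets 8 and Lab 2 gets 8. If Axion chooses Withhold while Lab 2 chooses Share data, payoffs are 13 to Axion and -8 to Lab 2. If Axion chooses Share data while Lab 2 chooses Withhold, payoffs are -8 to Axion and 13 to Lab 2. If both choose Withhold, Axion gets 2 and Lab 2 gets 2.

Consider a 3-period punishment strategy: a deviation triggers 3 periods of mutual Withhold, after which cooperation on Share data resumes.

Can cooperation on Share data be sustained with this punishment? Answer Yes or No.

No

A one-shot deviation gives 13 now, then 2 for 3 periods, then back to 8.
Gain from deviating: (13−8) today; loss: (8−2) in each of the next 3 periods.
No-deviation condition: (8−2)(δ+…+δ^3) ≥ 13−8, i.e. δ+…+δ^3 ≥ 5/6.
At δ = 1/3: δ+…+δ^3 = 0.4815 < 0.8333.
So cooperation is not sustainable.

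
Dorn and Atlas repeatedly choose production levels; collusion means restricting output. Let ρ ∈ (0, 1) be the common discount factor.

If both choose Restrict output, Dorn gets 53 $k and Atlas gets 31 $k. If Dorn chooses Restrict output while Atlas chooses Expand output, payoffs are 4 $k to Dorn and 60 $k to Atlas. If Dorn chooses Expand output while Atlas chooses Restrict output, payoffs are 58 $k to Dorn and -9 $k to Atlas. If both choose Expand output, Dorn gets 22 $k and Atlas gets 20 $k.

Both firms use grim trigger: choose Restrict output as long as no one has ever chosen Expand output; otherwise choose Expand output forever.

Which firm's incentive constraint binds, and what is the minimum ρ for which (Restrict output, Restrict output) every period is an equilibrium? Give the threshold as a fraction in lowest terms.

Atlas; ρ ≥ 29/40

For Dorn: deviation gain 58−53 = 5, per-period punishment loss 53−22 = 31. IC gives ρ ≥ 5/36.
For Atlas: gain 29, loss 11 per period, so ρ ≥ 29/40.
The tighter constraint is Atlas's, so cooperation needs ρ ≥ 29/40.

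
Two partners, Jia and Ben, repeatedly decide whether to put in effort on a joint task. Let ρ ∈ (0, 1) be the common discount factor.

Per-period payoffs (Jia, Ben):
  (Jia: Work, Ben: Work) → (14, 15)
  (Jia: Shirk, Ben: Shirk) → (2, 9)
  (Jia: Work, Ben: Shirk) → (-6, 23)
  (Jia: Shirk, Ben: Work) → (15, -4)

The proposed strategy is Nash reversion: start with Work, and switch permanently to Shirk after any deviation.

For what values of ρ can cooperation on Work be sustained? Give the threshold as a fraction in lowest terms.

4/7

For Jia: deviation gain 15−14 = 1, per-period punishment loss 14−2 = 12. IC gives ρ ≥ 1/13.
For Ben: gain 8, loss 6 per period, so ρ ≥ 8/14 = 4/7.
The tighter constraint is Ben's, so cooperation needs ρ ≥ 4/7.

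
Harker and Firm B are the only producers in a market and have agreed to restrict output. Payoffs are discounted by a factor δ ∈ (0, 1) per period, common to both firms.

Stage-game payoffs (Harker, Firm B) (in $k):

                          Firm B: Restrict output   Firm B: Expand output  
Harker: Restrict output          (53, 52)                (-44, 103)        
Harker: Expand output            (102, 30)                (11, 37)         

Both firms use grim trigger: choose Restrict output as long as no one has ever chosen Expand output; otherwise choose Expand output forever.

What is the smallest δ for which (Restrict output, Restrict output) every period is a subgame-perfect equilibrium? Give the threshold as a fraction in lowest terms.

Harker: cooperation gives 53 each period; deviation gives 102 once then 11 forever.
  53/(1−δ) ≥ 102 + 11δ/(1−δ) ⇒ δ ≥ 49/91 = 7/13.
Firm B: cooperation gives 52 each period; deviation gives 103 once then 37 forever.
  δ ≥ 51/66 = 17/22.
Both must hold, so the binding constraint is Firm B's: δ ≥ 17/22.

17/22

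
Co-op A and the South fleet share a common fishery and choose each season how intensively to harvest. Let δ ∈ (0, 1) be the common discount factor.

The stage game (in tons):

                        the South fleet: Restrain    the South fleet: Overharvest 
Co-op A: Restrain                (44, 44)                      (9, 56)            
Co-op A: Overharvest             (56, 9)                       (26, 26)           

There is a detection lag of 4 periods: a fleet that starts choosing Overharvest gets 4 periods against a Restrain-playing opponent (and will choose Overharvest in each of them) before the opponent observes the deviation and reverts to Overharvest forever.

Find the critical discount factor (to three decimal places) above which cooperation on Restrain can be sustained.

0.795

A deviator earns 56 for 4 periods, then 26 forever; cooperating earns 44 forever. Multiplying the IC by (1−δ):
44 ≥ 56(1−δ^4) + 26δ^4, so 30·δ^4 ≥ 12 and δ^4 ≥ 2/5.
δ ≥ (2/5)^(1/4) ≈ 0.795.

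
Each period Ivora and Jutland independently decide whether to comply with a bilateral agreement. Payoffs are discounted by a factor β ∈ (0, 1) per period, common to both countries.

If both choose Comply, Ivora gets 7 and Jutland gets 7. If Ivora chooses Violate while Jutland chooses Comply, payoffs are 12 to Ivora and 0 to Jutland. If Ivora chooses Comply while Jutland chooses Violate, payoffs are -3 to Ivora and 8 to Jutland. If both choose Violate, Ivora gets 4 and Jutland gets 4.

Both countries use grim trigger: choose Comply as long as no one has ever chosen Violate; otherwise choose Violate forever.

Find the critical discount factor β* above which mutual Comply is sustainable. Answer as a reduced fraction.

For Ivora: deviation gain 12−7 = 5, per-period punishment loss 7−4 = 3. IC gives β ≥ 5/8.
For Jutland: gain 1, loss 3 per period, so β ≥ 1/4.
The tighter constraint is Ivora's, so cooperation needs β ≥ 5/8.

5/8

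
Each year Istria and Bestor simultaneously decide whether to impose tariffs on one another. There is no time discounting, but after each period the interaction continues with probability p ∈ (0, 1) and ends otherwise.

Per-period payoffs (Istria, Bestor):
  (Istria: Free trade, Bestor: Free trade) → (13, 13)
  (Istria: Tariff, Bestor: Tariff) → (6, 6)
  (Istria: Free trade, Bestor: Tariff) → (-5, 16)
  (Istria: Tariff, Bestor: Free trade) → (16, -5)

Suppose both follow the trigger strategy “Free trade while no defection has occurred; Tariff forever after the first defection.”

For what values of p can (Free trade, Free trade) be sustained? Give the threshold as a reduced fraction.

Expected cooperation value is 13 + p·13 + p²·13 + … = 13/(1−p); deviation gives 16 + p·6/(1−p).
13 ≥ 16(1−p) + 6p ⇒ 10p ≥ 3 ⇒ p ≥ 3/10.

3/10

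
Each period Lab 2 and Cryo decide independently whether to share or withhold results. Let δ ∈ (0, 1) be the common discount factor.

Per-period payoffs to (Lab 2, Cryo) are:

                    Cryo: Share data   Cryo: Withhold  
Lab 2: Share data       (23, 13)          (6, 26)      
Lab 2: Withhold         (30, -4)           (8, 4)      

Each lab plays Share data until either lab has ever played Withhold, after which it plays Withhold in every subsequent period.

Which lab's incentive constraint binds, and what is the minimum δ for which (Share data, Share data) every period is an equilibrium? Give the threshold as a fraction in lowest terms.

Cryo; δ ≥ 13/22

Lab 2: cooperation gives 23 each period; deviation gives 30 once then 8 forever.
  23/(1−δ) ≥ 30 + 8δ/(1−δ) ⇒ δ ≥ 7/22.
Cryo: cooperation gives 13 each period; deviation gives 26 once then 4 forever.
  δ ≥ 13/22.
Both must hold, so the binding constraint is Cryo's: δ ≥ 13/22.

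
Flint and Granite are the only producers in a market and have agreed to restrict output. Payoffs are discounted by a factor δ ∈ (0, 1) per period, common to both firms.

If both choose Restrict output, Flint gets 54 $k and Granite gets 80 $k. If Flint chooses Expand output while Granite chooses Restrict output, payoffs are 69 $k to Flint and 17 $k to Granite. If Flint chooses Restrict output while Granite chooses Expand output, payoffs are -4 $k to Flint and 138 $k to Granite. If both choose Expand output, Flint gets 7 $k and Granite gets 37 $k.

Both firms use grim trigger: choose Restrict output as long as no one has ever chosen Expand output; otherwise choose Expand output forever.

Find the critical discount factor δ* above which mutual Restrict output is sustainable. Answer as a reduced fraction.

For Flint: deviation gain 69−54 = 15, per-period punishment loss 54−7 = 47. IC gives δ ≥ 15/62.
For Granite: gain 58, loss 43 per period, so δ ≥ 58/101.
The tighter constraint is Granite's, so cooperation needs δ ≥ 58/101.

58/101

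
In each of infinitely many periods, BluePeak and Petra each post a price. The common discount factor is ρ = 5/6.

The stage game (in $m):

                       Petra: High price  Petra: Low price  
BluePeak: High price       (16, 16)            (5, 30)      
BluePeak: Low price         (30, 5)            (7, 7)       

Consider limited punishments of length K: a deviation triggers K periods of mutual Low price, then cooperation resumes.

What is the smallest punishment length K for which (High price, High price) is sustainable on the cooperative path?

3

Need Σ_{k=1}^{K} ρ^k ≥ (30−16)/(16−7) = 1.5556 at ρ = 5/6.
At K = 2 the sum is 1.5278 < 1.5556; at K = 3 it is 2.1065 ≥ 1.5556.
So the minimum punishment length is K = 3.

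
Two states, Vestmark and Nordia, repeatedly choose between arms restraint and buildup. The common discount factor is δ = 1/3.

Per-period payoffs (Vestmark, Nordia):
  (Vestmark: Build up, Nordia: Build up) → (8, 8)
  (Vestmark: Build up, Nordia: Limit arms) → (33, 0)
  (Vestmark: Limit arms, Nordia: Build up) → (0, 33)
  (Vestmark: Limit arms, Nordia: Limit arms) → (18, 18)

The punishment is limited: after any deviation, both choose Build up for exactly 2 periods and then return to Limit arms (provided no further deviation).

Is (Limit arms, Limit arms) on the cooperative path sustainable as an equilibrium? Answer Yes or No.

No

A one-shot deviation gives 33 now, then 8 for 2 periods, then back to 18.
Gain from deviating: (33−18) today; loss: (18−8) in each of the next 2 periods.
No-deviation condition: (18−8)(δ+…+δ^2) ≥ 33−18, i.e. δ+…+δ^2 ≥ 3/2.
At δ = 1/3: δ+…+δ^2 = 0.4444 < 1.5000.
So cooperation is not sustainable.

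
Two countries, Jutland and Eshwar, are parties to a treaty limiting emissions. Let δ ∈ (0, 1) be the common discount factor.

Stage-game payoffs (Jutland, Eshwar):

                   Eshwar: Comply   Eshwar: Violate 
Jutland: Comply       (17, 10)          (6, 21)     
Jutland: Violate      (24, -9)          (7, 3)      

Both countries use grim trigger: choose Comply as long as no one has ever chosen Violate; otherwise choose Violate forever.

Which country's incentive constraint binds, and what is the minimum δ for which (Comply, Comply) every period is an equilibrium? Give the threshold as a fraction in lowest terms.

Eshwar; δ ≥ 11/18

Jutland's threshold: (24−17)/(24−7) = 7/17.
Eshwar's threshold: (21−10)/(21−3) = 11/18.
7/17 < 11/18, so Eshwar binds and δ* = 11/18.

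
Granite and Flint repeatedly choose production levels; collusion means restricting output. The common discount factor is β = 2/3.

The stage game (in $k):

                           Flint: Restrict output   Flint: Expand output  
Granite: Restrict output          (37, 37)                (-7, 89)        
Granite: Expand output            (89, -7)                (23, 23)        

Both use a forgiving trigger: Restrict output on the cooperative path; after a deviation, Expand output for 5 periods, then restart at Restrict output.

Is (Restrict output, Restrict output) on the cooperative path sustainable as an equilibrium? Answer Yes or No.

No

Comparing payoff streams over the 6 periods until play realigns: cooperate → 37(1+β+…+β^5); deviate → 89 + 23(β+…+β^5).
Cooperation is sustained iff (37−23)(β+…+β^5) ≥ 89−37.
β+…+β^5 = 2/3·(1−(2/3)^5)/(1−2/3) = 1.7366, and (89−37)/(37−23) = 3.7143.
1.7366 < 3.7143, so cooperation is not sustainable.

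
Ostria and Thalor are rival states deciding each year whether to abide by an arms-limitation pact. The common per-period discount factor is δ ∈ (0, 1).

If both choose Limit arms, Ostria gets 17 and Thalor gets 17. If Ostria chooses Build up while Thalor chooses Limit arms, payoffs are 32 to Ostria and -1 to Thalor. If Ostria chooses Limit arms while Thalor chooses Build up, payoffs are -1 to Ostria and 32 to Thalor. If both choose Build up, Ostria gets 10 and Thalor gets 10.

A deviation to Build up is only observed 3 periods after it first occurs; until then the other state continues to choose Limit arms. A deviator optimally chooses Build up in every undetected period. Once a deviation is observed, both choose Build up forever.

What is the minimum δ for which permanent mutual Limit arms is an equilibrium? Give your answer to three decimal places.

A deviator earns 32 for 3 periods, then 10 forever; cooperating earns 17 forever. Multiplying the IC by (1−δ):
17 ≥ 32(1−δ^3) + 10δ^3, so 22·δ^3 ≥ 15 and δ^3 ≥ 15/22.
δ ≥ (15/22)^(1/3) ≈ 0.880.

0.880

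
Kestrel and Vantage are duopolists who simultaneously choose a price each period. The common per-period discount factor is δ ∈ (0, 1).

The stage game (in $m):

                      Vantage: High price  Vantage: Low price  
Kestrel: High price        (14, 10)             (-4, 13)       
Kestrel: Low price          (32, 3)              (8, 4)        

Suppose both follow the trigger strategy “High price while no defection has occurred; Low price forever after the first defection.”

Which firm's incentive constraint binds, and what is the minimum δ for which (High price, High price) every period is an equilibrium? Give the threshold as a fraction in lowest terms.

Kestrel; δ ≥ 3/4

For Kestrel: deviation gain 32−14 = 18, per-period punishment loss 14−8 = 6. IC gives δ ≥ 18/24 = 3/4.
For Vantage: gain 3, loss 6 per period, so δ ≥ 3/9 = 1/3.
The tighter constraint is Kestrel's, so cooperation needs δ ≥ 3/4.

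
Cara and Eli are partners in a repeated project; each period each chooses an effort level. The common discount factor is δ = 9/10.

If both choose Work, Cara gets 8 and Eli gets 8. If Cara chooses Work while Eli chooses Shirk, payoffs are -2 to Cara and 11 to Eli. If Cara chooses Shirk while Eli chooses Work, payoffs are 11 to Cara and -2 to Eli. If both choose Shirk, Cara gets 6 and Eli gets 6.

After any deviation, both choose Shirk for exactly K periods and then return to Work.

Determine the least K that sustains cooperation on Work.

Need Σ_{k=1}^{K} δ^k ≥ (11−8)/(8−6) = 1.5000 at δ = 9/10.
At K = 1 the sum is 0.9000 < 1.5000; at K = 2 it is 1.7100 ≥ 1.5000.
So the minimum punishment length is K = 2.

2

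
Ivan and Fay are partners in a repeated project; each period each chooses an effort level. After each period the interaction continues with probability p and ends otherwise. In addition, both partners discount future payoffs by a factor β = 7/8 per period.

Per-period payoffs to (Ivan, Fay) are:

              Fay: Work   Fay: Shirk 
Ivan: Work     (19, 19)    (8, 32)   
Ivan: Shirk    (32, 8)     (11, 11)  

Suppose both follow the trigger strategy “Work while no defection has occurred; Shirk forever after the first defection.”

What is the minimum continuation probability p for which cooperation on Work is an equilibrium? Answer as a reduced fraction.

104/147

With continuation probability p and discount β, the effective per-period discount factor is βp.
Grim-trigger IC: βp ≥ (32−19)/(32−11) = 13/21.
So p ≥ (13/21)/(7/8) = 104/147.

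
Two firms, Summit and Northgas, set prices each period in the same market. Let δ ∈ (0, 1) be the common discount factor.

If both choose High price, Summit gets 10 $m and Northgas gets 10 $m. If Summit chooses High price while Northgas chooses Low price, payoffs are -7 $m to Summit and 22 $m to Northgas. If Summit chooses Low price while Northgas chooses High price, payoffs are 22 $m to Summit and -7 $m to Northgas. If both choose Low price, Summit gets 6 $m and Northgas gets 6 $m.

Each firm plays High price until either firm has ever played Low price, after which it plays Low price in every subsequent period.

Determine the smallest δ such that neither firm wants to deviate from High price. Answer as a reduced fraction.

Under grim trigger the critical discount factor is (T−C)/(T−P) with T = 22, C = 10, P = 6.
δ* = (22−10)/(22−6) = 12/16 = 3/4.

3/4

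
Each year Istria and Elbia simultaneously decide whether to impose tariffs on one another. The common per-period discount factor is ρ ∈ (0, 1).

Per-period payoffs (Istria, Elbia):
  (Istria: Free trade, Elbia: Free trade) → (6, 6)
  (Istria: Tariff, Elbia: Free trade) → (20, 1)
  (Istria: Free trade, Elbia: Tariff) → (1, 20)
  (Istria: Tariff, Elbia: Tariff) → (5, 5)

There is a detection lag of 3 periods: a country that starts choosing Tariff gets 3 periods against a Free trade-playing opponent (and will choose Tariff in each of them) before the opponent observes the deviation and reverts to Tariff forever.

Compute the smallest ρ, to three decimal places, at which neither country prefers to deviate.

A deviator earns 20 for 3 periods, then 5 forever; cooperating earns 6 forever. Multiplying the IC by (1−ρ):
6 ≥ 20(1−ρ^3) + 5ρ^3, so 15·ρ^3 ≥ 14 and ρ^3 ≥ 14/15.
ρ ≥ (14/15)^(1/3) ≈ 0.977.

0.977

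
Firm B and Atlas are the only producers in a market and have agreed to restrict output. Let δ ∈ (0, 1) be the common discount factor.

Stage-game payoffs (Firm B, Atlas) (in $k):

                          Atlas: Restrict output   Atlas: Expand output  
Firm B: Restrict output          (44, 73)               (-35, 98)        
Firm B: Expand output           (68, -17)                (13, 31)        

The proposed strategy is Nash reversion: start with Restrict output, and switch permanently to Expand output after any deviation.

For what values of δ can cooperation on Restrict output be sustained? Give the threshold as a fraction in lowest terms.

24/55

Firm B's threshold: (68−44)/(68−13) = 24/55.
Atlas's threshold: (98−73)/(98−31) = 25/67.
24/55 > 25/67, so Firm B binds and δ* = 24/55.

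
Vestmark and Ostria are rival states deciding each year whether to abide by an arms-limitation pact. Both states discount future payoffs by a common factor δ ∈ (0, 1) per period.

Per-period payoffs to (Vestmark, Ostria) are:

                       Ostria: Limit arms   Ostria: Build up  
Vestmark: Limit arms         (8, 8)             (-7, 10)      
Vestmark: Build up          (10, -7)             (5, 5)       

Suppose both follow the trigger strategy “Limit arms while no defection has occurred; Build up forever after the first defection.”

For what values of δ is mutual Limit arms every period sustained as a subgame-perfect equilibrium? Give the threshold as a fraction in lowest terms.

Under grim trigger the critical discount factor is (T−C)/(T−P) with T = 10, C = 8, P = 5.
δ* = (10−8)/(10−5) = 2/5.

2/5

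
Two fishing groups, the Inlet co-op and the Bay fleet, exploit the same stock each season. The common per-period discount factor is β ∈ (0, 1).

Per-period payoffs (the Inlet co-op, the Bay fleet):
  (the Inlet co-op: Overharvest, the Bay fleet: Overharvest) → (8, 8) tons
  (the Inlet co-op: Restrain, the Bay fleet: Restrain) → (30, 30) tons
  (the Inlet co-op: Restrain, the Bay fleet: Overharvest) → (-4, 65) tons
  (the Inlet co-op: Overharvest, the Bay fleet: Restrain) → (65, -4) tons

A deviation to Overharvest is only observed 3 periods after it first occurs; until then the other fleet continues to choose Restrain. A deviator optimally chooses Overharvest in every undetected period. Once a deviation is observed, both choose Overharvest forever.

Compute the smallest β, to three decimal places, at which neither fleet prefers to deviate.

0.850

Deviating for the 3 undetected periods gains 65−30 = 35 per period over cooperation, then loses 30−8 = 22 per period forever once punishment starts.
Gain: 35(1 + β + … + β^2); loss: 22·β^3/(1−β).
No profitable deviation ⇔ 35(1−β^3) ≤ 22·β^3, i.e. β^3 ≥ 35/(35+22) = 35/57.
Hence β ≥ (35/57)^(1/3) ≈ 0.850.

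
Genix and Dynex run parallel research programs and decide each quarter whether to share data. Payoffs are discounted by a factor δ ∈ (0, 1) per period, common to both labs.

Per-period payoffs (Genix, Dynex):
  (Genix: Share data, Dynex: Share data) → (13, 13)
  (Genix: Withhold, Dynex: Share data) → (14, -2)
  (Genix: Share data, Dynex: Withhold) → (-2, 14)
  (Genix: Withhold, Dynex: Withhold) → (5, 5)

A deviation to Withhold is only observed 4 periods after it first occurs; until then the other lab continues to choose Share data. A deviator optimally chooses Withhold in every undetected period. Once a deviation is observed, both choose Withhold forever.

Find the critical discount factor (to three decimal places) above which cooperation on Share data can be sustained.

A deviator earns 14 for 4 periods, then 5 forever; cooperating earns 13 forever. Multiplying the IC by (1−δ):
13 ≥ 14(1−δ^4) + 5δ^4, so 9·δ^4 ≥ 1 and δ^4 ≥ 1/9.
δ ≥ (1/9)^(1/4) ≈ 0.577.

0.577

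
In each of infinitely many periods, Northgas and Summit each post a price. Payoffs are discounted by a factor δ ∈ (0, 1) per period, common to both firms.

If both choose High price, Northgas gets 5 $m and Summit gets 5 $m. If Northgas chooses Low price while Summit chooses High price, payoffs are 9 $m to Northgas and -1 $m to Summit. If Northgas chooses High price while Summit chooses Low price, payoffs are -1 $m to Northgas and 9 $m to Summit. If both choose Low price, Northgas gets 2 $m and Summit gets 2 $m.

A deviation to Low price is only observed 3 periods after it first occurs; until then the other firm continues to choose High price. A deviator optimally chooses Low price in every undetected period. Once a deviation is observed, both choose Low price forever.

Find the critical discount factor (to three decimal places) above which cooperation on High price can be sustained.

0.830

The best deviation is to choose Low price for all 3 undetected periods, earning 9 each, then 2 forever once detected.
Deviation value: 9(1−δ^3)/(1−δ) + 2δ^3/(1−δ); cooperation value: 5/(1−δ).
IC: 5 ≥ 9(1−δ^3) + 2δ^3 = 9 − 7δ^3.
So δ^3 ≥ 4/7, giving δ ≥ (4/7)^(1/3) ≈ 0.830.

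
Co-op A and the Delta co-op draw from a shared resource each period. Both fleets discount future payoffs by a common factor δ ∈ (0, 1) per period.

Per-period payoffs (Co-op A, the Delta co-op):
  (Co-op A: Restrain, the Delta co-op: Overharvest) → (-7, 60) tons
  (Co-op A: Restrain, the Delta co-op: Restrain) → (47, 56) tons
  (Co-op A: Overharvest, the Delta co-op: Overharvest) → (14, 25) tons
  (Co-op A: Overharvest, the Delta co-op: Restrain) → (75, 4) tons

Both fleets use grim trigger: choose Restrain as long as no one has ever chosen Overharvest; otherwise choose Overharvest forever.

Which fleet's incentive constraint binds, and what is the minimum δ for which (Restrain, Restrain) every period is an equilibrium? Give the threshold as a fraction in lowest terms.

Co-op A: cooperation gives 47 each period; deviation gives 75 once then 14 forever.
  47/(1−δ) ≥ 75 + 14δ/(1−δ) ⇒ δ ≥ 28/61.
the Delta co-op: cooperation gives 56 each period; deviation gives 60 once then 25 forever.
  δ ≥ 4/35.
Both must hold, so the binding constraint is Co-op A's: δ ≥ 28/61.

Co-op A; δ ≥ 28/61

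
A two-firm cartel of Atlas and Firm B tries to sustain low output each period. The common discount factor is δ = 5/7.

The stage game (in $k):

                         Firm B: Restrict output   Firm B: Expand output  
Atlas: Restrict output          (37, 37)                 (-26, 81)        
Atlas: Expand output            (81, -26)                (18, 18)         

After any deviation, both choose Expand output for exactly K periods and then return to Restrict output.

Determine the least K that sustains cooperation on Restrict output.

No profitable deviation requires (37−18)(δ+…+δ^K) ≥ 81−37, i.e. δ+…+δ^K ≥ 44/19 ≈ 2.3158.
With δ = 5/7, the partial sums are K=1: 0.7143, K=2: 1.2245, …, K=6: 2.1680, K=7: 2.2628, K=8: 2.3306.
K = 8 is the first length at which the sum reaches 2.3158.

8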